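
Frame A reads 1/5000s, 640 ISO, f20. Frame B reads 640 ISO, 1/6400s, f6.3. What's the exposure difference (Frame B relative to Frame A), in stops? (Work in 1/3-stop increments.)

3 stops brighter

Aperture: f/20 → f/18 → f/16 → f/14 → f/13 → f/11 → f/10 → f/9 → f/8 → f/7.1 → f/6.3 — 3 1/3 stops wider (brighter).
Shutter speed: 1/5000 → 1/6400 — 1/3 stop faster (darker).
ISO: unchanged.
Net: +3 1/3 −1/3 = +3 stops.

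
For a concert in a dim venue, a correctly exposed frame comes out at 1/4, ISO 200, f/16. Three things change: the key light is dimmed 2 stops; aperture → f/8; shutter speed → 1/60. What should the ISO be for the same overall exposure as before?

Scene light: 2 stops darker.
Aperture: f/16 → f/11 → f/8 — 2 stops opened up (brighter).
Shutter speed: 1/4 → 1/8 → 1/15 → 1/30 → 1/60 — 4 stops faster (darker).
Net so far: 4 stops darker. ISO: 200 → 400 → 800 → 1600 → 3200.

ISO 3200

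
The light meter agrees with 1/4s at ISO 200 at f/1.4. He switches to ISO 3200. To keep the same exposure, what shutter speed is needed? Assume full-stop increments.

1/60s

ISO: 200 → 400 → 800 → 1600 → 3200 — 4 stops raised (brighter).
Need 4 stops darker from the shutter speed: 1/4 → 1/8 → 1/15 → 1/30 → 1/60.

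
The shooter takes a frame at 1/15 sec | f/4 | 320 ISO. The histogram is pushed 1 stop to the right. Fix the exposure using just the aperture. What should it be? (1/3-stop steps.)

f/5.6

Overexposed by 1 stop → need 1 stop darker.
Aperture: f/4 → f/4.5 → f/5 → f/5.6.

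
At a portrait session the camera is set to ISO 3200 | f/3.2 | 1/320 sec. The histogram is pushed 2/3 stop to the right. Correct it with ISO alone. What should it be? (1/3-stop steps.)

Overexposed by 2/3 stop → need 2/3 stop darker.
ISO: 3200 → 2500 → 2000.

ISO 2000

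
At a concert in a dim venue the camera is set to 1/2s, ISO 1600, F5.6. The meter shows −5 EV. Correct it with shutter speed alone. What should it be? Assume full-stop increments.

Underexposed by 5 stops → need 5 stops brighter.
Shutter speed: 1/2 → 1 → 2 → 4 → 8 → 15.

15 s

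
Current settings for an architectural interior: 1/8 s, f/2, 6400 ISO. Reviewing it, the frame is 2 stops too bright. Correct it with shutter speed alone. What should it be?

Overexposed by 2 stops → need 2 stops darker.
Shutter speed: 1/8 → 1/15 → 1/30.

1/30s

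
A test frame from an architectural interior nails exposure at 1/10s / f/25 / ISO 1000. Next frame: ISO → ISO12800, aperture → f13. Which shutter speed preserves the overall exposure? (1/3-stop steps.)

ISO: 1000 → 1250 → 1600 → 2000 → 2500 → 3200 → 4000 → 5000 → 6400 → 8000 → 10000 → 12800 — 3 2/3 stops raised (brighter).
Aperture: f/25 → f/22 → f/20 → f/18 → f/16 → f/14 → f/13 — 2 stops wider (brighter).
Net change so far: 5 2/3 stops brighter. Offset with the shutter speed: 1/10 → 1/13 → 1/15 → 1/20 → 1/25 → 1/30 → 1/40 → 1/50 → 1/60 → 1/80 → 1/100 → 1/125 → 1/160 → 1/200 → 1/250 → 1/320 → 1/400 → 1/500.

1/500s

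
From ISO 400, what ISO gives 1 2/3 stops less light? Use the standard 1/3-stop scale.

ISO 125

ISO: 400 → 320 → 250 → 200 → 160 → 125 — 1 2/3 stops lower (darker).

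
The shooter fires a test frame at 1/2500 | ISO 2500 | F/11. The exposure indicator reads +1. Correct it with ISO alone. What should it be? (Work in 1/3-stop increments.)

Overexposed by 1 stop → need 1 stop darker.
ISO: 2500 → 2000 → 1600 → 1250.

ISO 1250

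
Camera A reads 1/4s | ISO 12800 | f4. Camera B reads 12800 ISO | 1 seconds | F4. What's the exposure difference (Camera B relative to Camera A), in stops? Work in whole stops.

Aperture: unchanged.
Shutter speed: 1/4 → 1/2 → 1 — 2 stops slower (brighter).
ISO: unchanged.
Net: +2 = +2 stops.

2 stops brighter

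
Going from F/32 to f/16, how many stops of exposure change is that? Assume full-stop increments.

2 stops

f/32 → f/22 → f/16 — count the steps: 2 stops.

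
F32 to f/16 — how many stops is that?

f/32 → f/22 → f/16 — count the steps: 2 stops.

2 stops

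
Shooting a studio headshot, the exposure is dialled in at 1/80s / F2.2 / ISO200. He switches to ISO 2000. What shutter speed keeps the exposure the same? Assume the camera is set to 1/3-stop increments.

ISO: 200 → 250 → 320 → 400 → 500 → 640 → 800 → 1000 → 1250 → 1600 → 2000 — 3 1/3 stops higher (brighter).
Need 3 1/3 stops darker from the shutter speed: 1/80 → 1/100 → 1/125 → 1/160 → 1/200 → 1/250 → 1/320 → 1/400 → 1/500 → 1/640 → 1/800.

1/800s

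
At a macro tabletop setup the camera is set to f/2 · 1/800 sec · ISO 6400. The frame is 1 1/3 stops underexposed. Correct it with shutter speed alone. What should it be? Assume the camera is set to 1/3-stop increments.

1/320s

Underexposed by 1 1/3 stops → need 1 1/3 stops brighter.
Shutter speed: 1/800 → 1/640 → 1/500 → 1/400 → 1/320.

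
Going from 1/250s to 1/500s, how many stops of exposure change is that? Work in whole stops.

1/250 → 1/500 — count the steps: 1 stop.

1 stop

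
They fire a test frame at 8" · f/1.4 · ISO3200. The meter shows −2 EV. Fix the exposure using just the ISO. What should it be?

Underexposed by 2 stops → need 2 stops brighter.
ISO: 3200 → 6400 → 12800.

ISO 12800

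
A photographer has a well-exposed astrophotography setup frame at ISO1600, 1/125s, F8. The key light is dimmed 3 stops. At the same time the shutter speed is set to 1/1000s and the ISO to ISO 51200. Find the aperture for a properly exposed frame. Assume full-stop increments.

Scene light: 3 stops darker.
Shutter speed: 1/125 → 1/250 → 1/500 → 1/1000 — 3 stops faster (darker).
ISO: 1600 → 3200 → 6400 → 12800 → 25600 → 51200 — 5 stops higher (brighter).
Net so far: 1 stop darker. Aperture: f/8 → f/5.6.

f/5.6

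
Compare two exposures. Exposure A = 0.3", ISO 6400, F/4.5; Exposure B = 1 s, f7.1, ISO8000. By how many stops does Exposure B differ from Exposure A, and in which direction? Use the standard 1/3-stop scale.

Aperture: f/4.5 → f/5 → f/5.6 → f/6.3 → f/7.1 — 1 1/3 stops narrower (darker).
Shutter speed: 0.3 → 0.4 → 0.5 → 0.6 → 0.8 → 1 — 1 2/3 stops longer (brighter).
ISO: 6400 → 8000 — 1/3 stop higher (brighter).
Net: −1 1/3 +1 2/3 +1/3 = +2/3 stops.

2/3 stop brighter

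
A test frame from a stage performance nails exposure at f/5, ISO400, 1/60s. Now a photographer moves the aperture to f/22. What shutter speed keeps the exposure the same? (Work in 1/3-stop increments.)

Aperture: f/5 → f/5.6 → f/6.3 → f/7.1 → f/8 → f/9 → f/10 → f/11 → f/13 → f/14 → f/16 → f/18 → f/20 → f/22 — 4 1/3 stops narrower (darker).
Need 4 1/3 stops brighter from the shutter speed: 1/60 → 1/50 → 1/40 → 1/30 → 1/25 → 1/20 → 1/15 → 1/13 → 1/10 → 1/8 → 1/6 → 1/5 → 1/4 → 0.3.

0.3 s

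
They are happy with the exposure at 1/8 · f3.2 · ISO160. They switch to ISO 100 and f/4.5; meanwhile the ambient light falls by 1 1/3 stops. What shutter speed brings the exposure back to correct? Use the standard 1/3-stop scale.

1 s

Scene light: 1 1/3 stops darker.
ISO: 160 → 125 → 100 — 2/3 stop lower (darker).
Aperture: f/3.2 → f/3.5 → f/4 → f/4.5 — 1 stop narrower (darker).
Net so far: 3 stops darker. Shutter speed: 1/8 → 1/6 → 1/5 → 1/4 → 0.3 → 0.4 → 0.5 → 0.6 → 0.8 → 1.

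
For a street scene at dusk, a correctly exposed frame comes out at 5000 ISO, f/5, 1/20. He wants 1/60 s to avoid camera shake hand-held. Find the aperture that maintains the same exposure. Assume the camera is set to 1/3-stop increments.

f/2.8

Shutter speed: 1/20 → 1/25 → 1/30 → 1/40 → 1/50 → 1/60 — 1 2/3 stops shorter (darker).
Need 1 2/3 stops brighter from the aperture: f/5 → f/4.5 → f/4 → f/3.5 → f/3.2 → f/2.8.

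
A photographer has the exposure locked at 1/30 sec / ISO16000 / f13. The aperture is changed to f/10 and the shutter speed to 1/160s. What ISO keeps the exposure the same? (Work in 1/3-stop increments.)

ISO 51200

Aperture: f/13 → f/11 → f/10 — 2/3 stop wider (brighter).
Shutter speed: 1/30 → 1/40 → 1/50 → 1/60 → 1/80 → 1/100 → 1/125 → 1/160 — 2 1/3 stops faster (darker).
Net change so far: 1 2/3 stops darker. Offset with the ISO: 16000 → 20000 → 25600 → 32000 → 40000 → 51200.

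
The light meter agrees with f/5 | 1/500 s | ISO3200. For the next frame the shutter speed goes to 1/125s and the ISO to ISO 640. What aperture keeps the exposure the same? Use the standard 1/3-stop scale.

Shutter speed: 1/500 → 1/400 → 1/320 → 1/250 → 1/200 → 1/160 → 1/125 — 2 stops slower (brighter).
ISO: 3200 → 2500 → 2000 → 1600 → 1250 → 1000 → 800 → 640 — 2 1/3 stops lower (darker).
Net change so far: 1/3 stop darker. Offset with the aperture: f/5 → f/4.5.

f/4.5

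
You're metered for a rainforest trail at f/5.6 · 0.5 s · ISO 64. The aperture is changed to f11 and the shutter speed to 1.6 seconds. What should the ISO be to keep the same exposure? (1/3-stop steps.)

ISO 80

Aperture: f/5.6 → f/6.3 → f/7.1 → f/8 → f/9 → f/10 → f/11 — 2 stops smaller aperture (darker).
Shutter speed: 0.5 → 0.6 → 0.8 → 1 → 1.3 → 1.6 — 1 2/3 stops slower (brighter).
Net change so far: 1/3 stop darker. Offset with the ISO: 64 → 80.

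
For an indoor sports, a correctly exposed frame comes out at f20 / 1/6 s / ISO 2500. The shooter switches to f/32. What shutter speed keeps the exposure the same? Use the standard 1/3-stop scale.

0.4 s

Aperture: f/20 → f/22 → f/25 → f/29 → f/32 — 1 1/3 stops stopped down (darker).
Need 1 1/3 stops brighter from the shutter speed: 1/6 → 1/5 → 1/4 → 0.3 → 0.4.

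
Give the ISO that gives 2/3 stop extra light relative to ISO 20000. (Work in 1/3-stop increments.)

ISO: 20000 → 25600 → 32000 — 2/3 stop higher (brighter).

ISO 32000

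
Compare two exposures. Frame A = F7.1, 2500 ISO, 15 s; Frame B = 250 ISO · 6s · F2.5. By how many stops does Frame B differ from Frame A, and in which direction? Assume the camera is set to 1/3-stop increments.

Aperture: f/7.1 → f/6.3 → f/5.6 → f/5 → f/4.5 → f/4 → f/3.5 → f/3.2 → f/2.8 → f/2.5 — 3 stops larger aperture (brighter).
Shutter speed: 15 → 13 → 10 → 8 → 6 — 1 1/3 stops faster (darker).
ISO: 2500 → 2000 → 1600 → 1250 → 1000 → 800 → 640 → 500 → 400 → 320 → 250 — 3 1/3 stops dropped (darker).
Net: +3 −1 1/3 −3 1/3 = −1 2/3 stops.

1 2/3 stops darker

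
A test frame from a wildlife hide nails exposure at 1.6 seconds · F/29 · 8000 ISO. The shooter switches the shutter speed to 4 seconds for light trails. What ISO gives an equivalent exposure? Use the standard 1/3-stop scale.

ISO 3200

Shutter speed: 1.6 → 2 → 2.5 → 3.2 → 4 — 1 1/3 stops longer (brighter).
Need 1 1/3 stops darker from the ISO: 8000 → 6400 → 5000 → 4000 → 3200.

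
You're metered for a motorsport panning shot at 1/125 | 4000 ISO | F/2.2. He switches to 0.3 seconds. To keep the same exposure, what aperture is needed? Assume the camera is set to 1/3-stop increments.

f/14

Shutter speed: 1/125 → 1/100 → 1/80 → 1/60 → 1/50 → 1/40 → 1/30 → 1/25 → 1/20 → 1/15 → 1/13 → 1/10 → 1/8 → 1/6 → 1/5 → 1/4 → 0.3 — 5 1/3 stops slower (brighter).
Need 5 1/3 stops darker from the aperture: f/2.2 → f/2.5 → f/2.8 → f/3.2 → f/3.5 → f/4 → f/4.5 → f/5 → f/5.6 → f/6.3 → f/7.1 → f/8 → f/9 → f/10 → f/11 → f/13 → f/14.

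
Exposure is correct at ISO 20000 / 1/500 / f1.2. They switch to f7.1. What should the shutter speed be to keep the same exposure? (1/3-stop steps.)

Aperture: f/1.2 → f/1.4 → f/1.6 → f/1.8 → f/2 → f/2.2 → f/2.5 → f/2.8 → f/3.2 → f/3.5 → f/4 → f/4.5 → f/5 → f/5.6 → f/6.3 → f/7.1 — 5 stops smaller aperture (darker).
Need 5 stops brighter from the shutter speed: 1/500 → 1/400 → 1/320 → 1/250 → 1/200 → 1/160 → 1/125 → 1/100 → 1/80 → 1/60 → 1/50 → 1/40 → 1/30 → 1/25 → 1/20 → 1/15.

1/15s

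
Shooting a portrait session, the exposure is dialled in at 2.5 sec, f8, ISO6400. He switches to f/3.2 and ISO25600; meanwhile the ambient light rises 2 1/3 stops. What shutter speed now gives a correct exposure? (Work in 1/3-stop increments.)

Scene light: 2 1/3 stops brighter.
Aperture: f/8 → f/7.1 → f/6.3 → f/5.6 → f/5 → f/4.5 → f/4 → f/3.5 → f/3.2 — 2 2/3 stops wider (brighter).
ISO: 6400 → 8000 → 10000 → 12800 → 16000 → 20000 → 25600 — 2 stops higher (brighter).
Net so far: 7 stops brighter. Shutter speed: 2.5 → 2 → 1.6 → 1.3 → 1 → 0.8 → 0.6 → 0.5 → 0.4 → 0.3 → 1/4 → 1/5 → 1/6 → 1/8 → 1/10 → 1/13 → 1/15 → 1/20 → 1/25 → 1/30 → 1/40 → 1/50.

1/50s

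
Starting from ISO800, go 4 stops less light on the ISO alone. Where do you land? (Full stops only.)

ISO: 800 → 400 → 200 → 100 → 50 — 4 stops lower (darker).

ISO 50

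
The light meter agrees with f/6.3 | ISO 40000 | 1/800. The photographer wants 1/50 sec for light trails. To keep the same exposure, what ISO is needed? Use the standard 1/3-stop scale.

Shutter speed: 1/800 → 1/640 → 1/500 → 1/400 → 1/320 → 1/250 → 1/200 → 1/160 → 1/125 → 1/100 → 1/80 → 1/60 → 1/50 — 4 stops longer (brighter).
Need 4 stops darker from the ISO: 40000 → 32000 → 25600 → 20000 → 16000 → 12800 → 10000 → 8000 → 6400 → 5000 → 4000 → 3200 → 2500.

ISO 2500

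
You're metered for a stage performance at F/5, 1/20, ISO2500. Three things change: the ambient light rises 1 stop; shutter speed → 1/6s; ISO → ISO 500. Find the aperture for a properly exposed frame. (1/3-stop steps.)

f/5.6

Scene light: 1 stop brighter.
Shutter speed: 1/20 → 1/15 → 1/13 → 1/10 → 1/8 → 1/6 — 1 2/3 stops slower (brighter).
ISO: 2500 → 2000 → 1600 → 1250 → 1000 → 800 → 640 → 500 — 2 1/3 stops dropped (darker).
Net so far: 1/3 stop brighter. Aperture: f/5 → f/5.6.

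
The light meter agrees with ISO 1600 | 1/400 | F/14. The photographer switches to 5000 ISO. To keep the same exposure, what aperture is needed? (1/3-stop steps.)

f/25

ISO: 1600 → 2000 → 2500 → 3200 → 4000 → 5000 — 1 2/3 stops raised (brighter).
Need 1 2/3 stops darker from the aperture: f/14 → f/16 → f/18 → f/20 → f/22 → f/25.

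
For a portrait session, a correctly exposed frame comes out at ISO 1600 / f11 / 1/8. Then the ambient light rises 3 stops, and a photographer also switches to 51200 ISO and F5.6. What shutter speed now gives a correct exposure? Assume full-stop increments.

1/8000s

Scene light: 3 stops brighter.
ISO: 1600 → 3200 → 6400 → 12800 → 25600 → 51200 — 5 stops raised (brighter).
Aperture: f/11 → f/8 → f/5.6 — 2 stops opened up (brighter).
Net so far: 10 stops brighter. Shutter speed: 1/8 → 1/15 → 1/30 → 1/60 → 1/125 → 1/250 → 1/500 → 1/1000 → 1/2000 → 1/4000 → 1/8000.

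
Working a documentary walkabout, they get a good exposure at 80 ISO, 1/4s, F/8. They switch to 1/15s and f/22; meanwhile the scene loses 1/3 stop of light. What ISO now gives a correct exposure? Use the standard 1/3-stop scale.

Scene light: 1/3 stop darker.
Shutter speed: 1/4 → 1/5 → 1/6 → 1/8 → 1/10 → 1/13 → 1/15 — 2 stops faster (darker).
Aperture: f/8 → f/9 → f/10 → f/11 → f/13 → f/14 → f/16 → f/18 → f/20 → f/22 — 3 stops stopped down (darker).
Net so far: 5 1/3 stops darker. ISO: 80 → 100 → 125 → 160 → 200 → 250 → 320 → 400 → 500 → 640 → 800 → 1000 → 1250 → 1600 → 2000 → 2500 → 3200.

ISO 3200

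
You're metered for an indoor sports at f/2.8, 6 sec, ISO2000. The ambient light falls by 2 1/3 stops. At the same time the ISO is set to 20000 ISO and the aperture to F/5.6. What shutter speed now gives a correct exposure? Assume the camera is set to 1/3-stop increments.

13 s

Scene light: 2 1/3 stops darker.
ISO: 2000 → 2500 → 3200 → 4000 → 5000 → 6400 → 8000 → 10000 → 12800 → 16000 → 20000 — 3 1/3 stops raised (brighter).
Aperture: f/2.8 → f/3.2 → f/3.5 → f/4 → f/4.5 → f/5 → f/5.6 — 2 stops smaller aperture (darker).
Net so far: 1 stop darker. Shutter speed: 6 → 8 → 10 → 13.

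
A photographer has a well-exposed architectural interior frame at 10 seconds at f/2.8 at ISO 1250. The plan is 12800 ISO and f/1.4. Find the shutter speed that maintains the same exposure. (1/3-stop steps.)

ISO: 1250 → 1600 → 2000 → 2500 → 3200 → 4000 → 5000 → 6400 → 8000 → 10000 → 12800 — 3 1/3 stops raised (brighter).
Aperture: f/2.8 → f/2.5 → f/2.2 → f/2 → f/1.8 → f/1.6 → f/1.4 — 2 stops larger aperture (brighter).
Net change so far: 5 1/3 stops brighter. Offset with the shutter speed: 10 → 8 → 6 → 5 → 4 → 3.2 → 2.5 → 2 → 1.6 → 1.3 → 1 → 0.8 → 0.6 → 0.5 → 0.4 → 0.3 → 1/4.

1/4s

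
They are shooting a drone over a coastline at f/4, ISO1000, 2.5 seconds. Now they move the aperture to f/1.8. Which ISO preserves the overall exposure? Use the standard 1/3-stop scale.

Aperture: f/4 → f/3.5 → f/3.2 → f/2.8 → f/2.5 → f/2.2 → f/2 → f/1.8 — 2 1/3 stops opened up (brighter).
Need 2 1/3 stops darker from the ISO: 1000 → 800 → 640 → 500 → 400 → 320 → 250 → 200.

ISO 200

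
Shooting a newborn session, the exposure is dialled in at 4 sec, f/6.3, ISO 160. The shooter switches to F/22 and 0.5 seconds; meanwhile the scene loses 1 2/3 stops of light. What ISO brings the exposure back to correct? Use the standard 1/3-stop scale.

Scene light: 1 2/3 stops darker.
Aperture: f/6.3 → f/7.1 → f/8 → f/9 → f/10 → f/11 → f/13 → f/14 → f/16 → f/18 → f/20 → f/22 — 3 2/3 stops narrower (darker).
Shutter speed: 4 → 3.2 → 2.5 → 2 → 1.6 → 1.3 → 1 → 0.8 → 0.6 → 0.5 — 3 stops shorter (darker).
Net so far: 8 1/3 stops darker. ISO: 160 → 200 → 250 → 320 → 400 → 500 → 640 → 800 → 1000 → 1250 → 1600 → 2000 → 2500 → 3200 → 4000 → 5000 → 6400 → 8000 → 10000 → 12800 → 16000 → 20000 → 25600 → 32000 → 40000 → 51200.

ISO 51200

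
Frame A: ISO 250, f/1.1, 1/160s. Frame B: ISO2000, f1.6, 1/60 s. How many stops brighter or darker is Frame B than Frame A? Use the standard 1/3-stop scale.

3 1/3 stops brighter

Aperture: f/1.1 → f/1.2 → f/1.4 → f/1.6 — 1 stop smaller aperture (darker).
Shutter speed: 1/160 → 1/125 → 1/100 → 1/80 → 1/60 — 1 1/3 stops longer (brighter).
ISO: 250 → 320 → 400 → 500 → 640 → 800 → 1000 → 1250 → 1600 → 2000 — 3 stops raised (brighter).
Net: −1 +1 1/3 +3 = +3 1/3 stops.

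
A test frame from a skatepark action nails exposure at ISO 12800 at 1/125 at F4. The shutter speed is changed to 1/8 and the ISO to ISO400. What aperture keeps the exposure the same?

f/2.8

Shutter speed: 1/125 → 1/60 → 1/30 → 1/15 → 1/8 — 4 stops slower (brighter).
ISO: 12800 → 6400 → 3200 → 1600 → 800 → 400 — 5 stops lower (darker).
Net change so far: 1 stop darker. Offset with the aperture: f/4 → f/2.8.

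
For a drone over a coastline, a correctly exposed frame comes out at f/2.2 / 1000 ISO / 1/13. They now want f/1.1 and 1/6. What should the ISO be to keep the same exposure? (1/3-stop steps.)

Aperture: f/2.2 → f/2 → f/1.8 → f/1.6 → f/1.4 → f/1.2 → f/1.1 — 2 stops opened up (brighter).
Shutter speed: 1/13 → 1/10 → 1/8 → 1/6 — 1 stop slower (brighter).
Net change so far: 3 stops brighter. Offset with the ISO: 1000 → 800 → 640 → 500 → 400 → 320 → 250 → 200 → 160 → 125.

ISO 125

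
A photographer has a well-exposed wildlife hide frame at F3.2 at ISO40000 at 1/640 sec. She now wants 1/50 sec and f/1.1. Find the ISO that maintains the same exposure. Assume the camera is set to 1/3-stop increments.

ISO 400

Shutter speed: 1/640 → 1/500 → 1/400 → 1/320 → 1/250 → 1/200 → 1/160 → 1/125 → 1/100 → 1/80 → 1/60 → 1/50 — 3 2/3 stops longer (brighter).
Aperture: f/3.2 → f/2.8 → f/2.5 → f/2.2 → f/2 → f/1.8 → f/1.6 → f/1.4 → f/1.2 → f/1.1 — 3 stops wider (brighter).
Net change so far: 6 2/3 stops brighter. Offset with the ISO: 40000 → 32000 → 25600 → 20000 → 16000 → 12800 → 10000 → 8000 → 6400 → 5000 → 4000 → 3200 → 2500 → 2000 → 1600 → 1250 → 1000 → 800 → 640 → 500 → 400.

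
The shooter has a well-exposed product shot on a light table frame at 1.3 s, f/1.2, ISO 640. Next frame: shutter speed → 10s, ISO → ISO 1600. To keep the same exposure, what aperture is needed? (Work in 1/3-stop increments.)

f/5.6

Shutter speed: 1.3 → 1.6 → 2 → 2.5 → 3.2 → 4 → 5 → 6 → 8 → 10 — 3 stops slower (brighter).
ISO: 640 → 800 → 1000 → 1250 → 1600 — 1 1/3 stops raised (brighter).
Net change so far: 4 1/3 stops brighter. Offset with the aperture: f/1.2 → f/1.4 → f/1.6 → f/1.8 → f/2 → f/2.2 → f/2.5 → f/2.8 → f/3.2 → f/3.5 → f/4 → f/4.5 → f/5 → f/5.6.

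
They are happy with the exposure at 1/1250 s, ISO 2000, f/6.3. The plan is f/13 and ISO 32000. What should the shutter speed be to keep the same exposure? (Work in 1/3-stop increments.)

1/5000s

Aperture: f/6.3 → f/7.1 → f/8 → f/9 → f/10 → f/11 → f/13 — 2 stops narrower (darker).
ISO: 2000 → 2500 → 3200 → 4000 → 5000 → 6400 → 8000 → 10000 → 12800 → 16000 → 20000 → 25600 → 32000 — 4 stops raised (brighter).
Net change so far: 2 stops brighter. Offset with the shutter speed: 1/1250 → 1/1600 → 1/2000 → 1/2500 → 1/3200 → 1/4000 → 1/5000.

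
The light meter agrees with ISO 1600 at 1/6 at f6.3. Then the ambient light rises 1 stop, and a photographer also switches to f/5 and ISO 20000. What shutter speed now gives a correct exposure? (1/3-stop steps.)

Scene light: 1 stop brighter.
Aperture: f/6.3 → f/5.6 → f/5 — 2/3 stop larger aperture (brighter).
ISO: 1600 → 2000 → 2500 → 3200 → 4000 → 5000 → 6400 → 8000 → 10000 → 12800 → 16000 → 20000 — 3 2/3 stops higher (brighter).
Net so far: 5 1/3 stops brighter. Shutter speed: 1/6 → 1/8 → 1/10 → 1/13 → 1/15 → 1/20 → 1/25 → 1/30 → 1/40 → 1/50 → 1/60 → 1/80 → 1/100 → 1/125 → 1/160 → 1/200 → 1/250.

1/250s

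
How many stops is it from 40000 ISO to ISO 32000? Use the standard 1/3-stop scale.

40000 → 32000 — count the steps: 1 third-stops = 1/3 stop.

1/3 stop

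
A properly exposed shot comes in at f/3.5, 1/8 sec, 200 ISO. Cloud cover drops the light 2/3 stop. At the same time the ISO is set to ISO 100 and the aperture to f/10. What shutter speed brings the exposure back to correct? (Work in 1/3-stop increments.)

3.2 s

Scene light: 2/3 stop darker.
ISO: 200 → 160 → 125 → 100 — 1 stop dropped (darker).
Aperture: f/3.5 → f/4 → f/4.5 → f/5 → f/5.6 → f/6.3 → f/7.1 → f/8 → f/9 → f/10 — 3 stops narrower (darker).
Net so far: 4 2/3 stops darker. Shutter speed: 1/8 → 1/6 → 1/5 → 1/4 → 0.3 → 0.4 → 0.5 → 0.6 → 0.8 → 1 → 1.3 → 1.6 → 2 → 2.5 → 3.2.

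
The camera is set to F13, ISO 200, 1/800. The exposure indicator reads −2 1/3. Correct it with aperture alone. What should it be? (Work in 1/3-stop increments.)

f/5.6

Underexposed by 2 1/3 stops → need 2 1/3 stops brighter.
Aperture: f/13 → f/11 → f/10 → f/9 → f/8 → f/7.1 → f/6.3 → f/5.6.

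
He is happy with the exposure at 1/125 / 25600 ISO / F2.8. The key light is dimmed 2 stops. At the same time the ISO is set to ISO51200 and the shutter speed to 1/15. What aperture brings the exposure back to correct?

Scene light: 2 stops darker.
ISO: 25600 → 51200 — 1 stop higher (brighter).
Shutter speed: 1/125 → 1/60 → 1/30 → 1/15 — 3 stops longer (brighter).
Net so far: 2 stops brighter. Aperture: f/2.8 → f/4 → f/5.6.

f/5.6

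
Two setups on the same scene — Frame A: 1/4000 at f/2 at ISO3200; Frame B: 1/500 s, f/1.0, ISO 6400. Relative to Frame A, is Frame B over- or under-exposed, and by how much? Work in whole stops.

Aperture: f/2 → f/1.4 → f/1.0 — 2 stops larger aperture (brighter).
Shutter speed: 1/4000 → 1/2000 → 1/1000 → 1/500 — 3 stops longer (brighter).
ISO: 3200 → 6400 — 1 stop raised (brighter).
Net: +2 +3 +1 = +6 stops.

6 stops brighter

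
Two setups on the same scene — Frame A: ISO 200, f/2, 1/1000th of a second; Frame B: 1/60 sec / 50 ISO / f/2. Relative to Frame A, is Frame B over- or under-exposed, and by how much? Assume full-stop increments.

Aperture: unchanged.
Shutter speed: 1/1000 → 1/500 → 1/250 → 1/125 → 1/60 — 4 stops slower (brighter).
ISO: 200 → 100 → 50 — 2 stops dropped (darker).
Net: +4 −2 = +2 stops.

2 stops brighter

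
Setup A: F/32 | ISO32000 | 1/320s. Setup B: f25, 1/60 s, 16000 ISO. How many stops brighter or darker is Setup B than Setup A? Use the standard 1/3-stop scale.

2 stops brighter

Aperture: f/32 → f/29 → f/25 — 2/3 stop larger aperture (brighter).
Shutter speed: 1/320 → 1/250 → 1/200 → 1/160 → 1/125 → 1/100 → 1/80 → 1/60 — 2 1/3 stops longer (brighter).
ISO: 32000 → 25600 → 20000 → 16000 — 1 stop lower (darker).
Net: +2/3 +2 1/3 −1 = +2 stops.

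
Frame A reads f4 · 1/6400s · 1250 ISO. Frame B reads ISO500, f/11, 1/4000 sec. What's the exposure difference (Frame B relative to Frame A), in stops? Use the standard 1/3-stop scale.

Aperture: f/4 → f/4.5 → f/5 → f/5.6 → f/6.3 → f/7.1 → f/8 → f/9 → f/10 → f/11 — 3 stops stopped down (darker).
Shutter speed: 1/6400 → 1/5000 → 1/4000 — 2/3 stop slower (brighter).
ISO: 1250 → 1000 → 800 → 640 → 500 — 1 1/3 stops dropped (darker).
Net: −3 +2/3 −1 1/3 = −3 2/3 stops.

3 2/3 stops darker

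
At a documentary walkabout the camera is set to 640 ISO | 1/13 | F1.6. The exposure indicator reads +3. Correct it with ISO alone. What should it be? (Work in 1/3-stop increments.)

Overexposed by 3 stops → need 3 stops darker.
ISO: 640 → 500 → 400 → 320 → 250 → 200 → 160 → 125 → 100 → 80.

ISO 80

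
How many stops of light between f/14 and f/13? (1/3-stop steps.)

1/3 stop

f/14 → f/13 — count the steps: 1 third-stops = 1/3 stop.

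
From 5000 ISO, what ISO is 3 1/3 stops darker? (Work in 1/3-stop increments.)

ISO: 5000 → 4000 → 3200 → 2500 → 2000 → 1600 → 1250 → 1000 → 800 → 640 → 500 — 3 1/3 stops lower (darker).

ISO 500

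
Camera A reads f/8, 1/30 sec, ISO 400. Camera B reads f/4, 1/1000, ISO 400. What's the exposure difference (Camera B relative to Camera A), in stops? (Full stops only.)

3 stops darker

Aperture: f/8 → f/5.6 → f/4 — 2 stops opened up (brighter).
Shutter speed: 1/30 → 1/60 → 1/125 → 1/250 → 1/500 → 1/1000 — 5 stops shorter (darker).
ISO: unchanged.
Net: +2 −5 = −3 stops.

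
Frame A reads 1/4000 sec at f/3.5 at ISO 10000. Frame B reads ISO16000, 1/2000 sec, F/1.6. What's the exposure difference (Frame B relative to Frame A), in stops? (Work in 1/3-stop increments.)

Aperture: f/3.5 → f/3.2 → f/2.8 → f/2.5 → f/2.2 → f/2 → f/1.8 → f/1.6 — 2 1/3 stops opened up (brighter).
Shutter speed: 1/4000 → 1/3200 → 1/2500 → 1/2000 — 1 stop slower (brighter).
ISO: 10000 → 12800 → 16000 — 2/3 stop raised (brighter).
Net: +2 1/3 +1 +2/3 = +4 stops.

4 stops brighter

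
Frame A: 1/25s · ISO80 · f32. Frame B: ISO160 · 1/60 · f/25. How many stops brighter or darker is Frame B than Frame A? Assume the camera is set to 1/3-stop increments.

1/3 stop brighter

Aperture: f/32 → f/29 → f/25 — 2/3 stop opened up (brighter).
Shutter speed: 1/25 → 1/30 → 1/40 → 1/50 → 1/60 — 1 1/3 stops faster (darker).
ISO: 80 → 100 → 125 → 160 — 1 stop higher (brighter).
Net: +2/3 −1 1/3 +1 = +1/3 stops.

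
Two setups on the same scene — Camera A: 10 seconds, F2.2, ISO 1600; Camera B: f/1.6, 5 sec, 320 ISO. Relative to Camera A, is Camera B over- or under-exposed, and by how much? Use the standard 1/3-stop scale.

2 1/3 stops darker

Aperture: f/2.2 → f/2 → f/1.8 → f/1.6 — 1 stop wider (brighter).
Shutter speed: 10 → 8 → 6 → 5 — 1 stop shorter (darker).
ISO: 1600 → 1250 → 1000 → 800 → 640 → 500 → 400 → 320 — 2 1/3 stops dropped (darker).
Net: +1 −1 −2 1/3 = −2 1/3 stops.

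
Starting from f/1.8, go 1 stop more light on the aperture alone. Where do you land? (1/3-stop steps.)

f/1.2

Aperture: f/1.8 → f/1.6 → f/1.4 → f/1.2 — 1 stop larger aperture (brighter).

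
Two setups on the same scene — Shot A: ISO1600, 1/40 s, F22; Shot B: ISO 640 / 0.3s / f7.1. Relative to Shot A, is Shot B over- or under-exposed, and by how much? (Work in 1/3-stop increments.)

Aperture: f/22 → f/20 → f/18 → f/16 → f/14 → f/13 → f/11 → f/10 → f/9 → f/8 → f/7.1 — 3 1/3 stops wider (brighter).
Shutter speed: 1/40 → 1/30 → 1/25 → 1/20 → 1/15 → 1/13 → 1/10 → 1/8 → 1/6 → 1/5 → 1/4 → 0.3 — 3 2/3 stops slower (brighter).
ISO: 1600 → 1250 → 1000 → 800 → 640 — 1 1/3 stops lower (darker).
Net: +3 1/3 +3 2/3 −1 1/3 = +5 2/3 stops.

5 2/3 stops brighter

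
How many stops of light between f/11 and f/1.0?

f/11 → f/8 → f/5.6 → f/4 → f/2.8 → f/2 → f/1.4 → f/1.0 — count the steps: 7 stops.

7 stops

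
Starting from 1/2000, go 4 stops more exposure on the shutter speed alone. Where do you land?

Shutter speed: 1/2000 → 1/1000 → 1/500 → 1/250 → 1/125 — 4 stops longer (brighter).

1/125s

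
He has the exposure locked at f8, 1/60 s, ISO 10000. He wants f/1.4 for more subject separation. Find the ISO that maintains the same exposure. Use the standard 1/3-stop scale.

ISO 320

Aperture: f/8 → f/7.1 → f/6.3 → f/5.6 → f/5 → f/4.5 → f/4 → f/3.5 → f/3.2 → f/2.8 → f/2.5 → f/2.2 → f/2 → f/1.8 → f/1.6 → f/1.4 — 5 stops wider (brighter).
Need 5 stops darker from the ISO: 10000 → 8000 → 6400 → 5000 → 4000 → 3200 → 2500 → 2000 → 1600 → 1250 → 1000 → 800 → 640 → 500 → 400 → 320.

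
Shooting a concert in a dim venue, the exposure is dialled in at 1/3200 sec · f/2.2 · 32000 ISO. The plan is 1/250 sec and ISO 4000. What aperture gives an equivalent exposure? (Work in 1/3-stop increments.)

f/2.8

Shutter speed: 1/3200 → 1/2500 → 1/2000 → 1/1600 → 1/1250 → 1/1000 → 1/800 → 1/640 → 1/500 → 1/400 → 1/320 → 1/250 — 3 2/3 stops longer (brighter).
ISO: 32000 → 25600 → 20000 → 16000 → 12800 → 10000 → 8000 → 6400 → 5000 → 4000 — 3 stops dropped (darker).
Net change so far: 2/3 stop brighter. Offset with the aperture: f/2.2 → f/2.5 → f/2.8.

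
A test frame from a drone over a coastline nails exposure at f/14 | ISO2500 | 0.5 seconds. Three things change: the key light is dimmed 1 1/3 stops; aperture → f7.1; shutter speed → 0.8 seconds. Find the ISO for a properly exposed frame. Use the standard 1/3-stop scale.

ISO 1000

Scene light: 1 1/3 stops darker.
Aperture: f/14 → f/13 → f/11 → f/10 → f/9 → f/8 → f/7.1 — 2 stops opened up (brighter).
Shutter speed: 0.5 → 0.6 → 0.8 — 2/3 stop longer (brighter).
Net so far: 1 1/3 stops brighter. ISO: 2500 → 2000 → 1600 → 1250 → 1000.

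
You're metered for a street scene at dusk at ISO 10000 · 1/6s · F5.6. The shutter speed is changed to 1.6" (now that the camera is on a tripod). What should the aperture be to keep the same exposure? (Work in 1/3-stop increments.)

f/18

Shutter speed: 1/6 → 1/5 → 1/4 → 0.3 → 0.4 → 0.5 → 0.6 → 0.8 → 1 → 1.3 → 1.6 — 3 1/3 stops slower (brighter).
Need 3 1/3 stops darker from the aperture: f/5.6 → f/6.3 → f/7.1 → f/8 → f/9 → f/10 → f/11 → f/13 → f/14 → f/16 → f/18.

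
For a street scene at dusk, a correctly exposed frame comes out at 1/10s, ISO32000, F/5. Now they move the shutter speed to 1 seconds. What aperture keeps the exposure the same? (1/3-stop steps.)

Shutter speed: 1/10 → 1/8 → 1/6 → 1/5 → 1/4 → 0.3 → 0.4 → 0.5 → 0.6 → 0.8 → 1 — 3 1/3 stops slower (brighter).
Need 3 1/3 stops darker from the aperture: f/5 → f/5.6 → f/6.3 → f/7.1 → f/8 → f/9 → f/10 → f/11 → f/13 → f/14 → f/16.

f/16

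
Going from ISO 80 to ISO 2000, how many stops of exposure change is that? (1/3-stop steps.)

80 → 100 → 125 → 160 → 200 → 250 → 320 → 400 → 500 → 640 → 800 → 1000 → 1250 → 1600 → 2000 — count the steps: 14 third-stops = 4 2/3 stops.

4 2/3 stops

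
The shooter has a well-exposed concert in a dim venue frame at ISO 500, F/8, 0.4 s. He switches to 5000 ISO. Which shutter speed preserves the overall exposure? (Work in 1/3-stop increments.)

ISO: 500 → 640 → 800 → 1000 → 1250 → 1600 → 2000 → 2500 → 3200 → 4000 → 5000 — 3 1/3 stops higher (brighter).
Need 3 1/3 stops darker from the shutter speed: 0.4 → 0.3 → 1/4 → 1/5 → 1/6 → 1/8 → 1/10 → 1/13 → 1/15 → 1/20 → 1/25.

1/25s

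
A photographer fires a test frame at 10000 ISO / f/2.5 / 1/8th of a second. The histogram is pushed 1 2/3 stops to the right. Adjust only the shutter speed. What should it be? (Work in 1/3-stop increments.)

Overexposed by 1 2/3 stops → need 1 2/3 stops darker.
Shutter speed: 1/8 → 1/10 → 1/13 → 1/15 → 1/20 → 1/25.

1/25s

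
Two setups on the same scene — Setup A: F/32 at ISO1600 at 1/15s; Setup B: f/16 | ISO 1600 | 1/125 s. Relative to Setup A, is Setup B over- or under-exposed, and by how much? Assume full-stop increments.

Aperture: f/32 → f/22 → f/16 — 2 stops opened up (brighter).
Shutter speed: 1/15 → 1/30 → 1/60 → 1/125 — 3 stops shorter (darker).
ISO: unchanged.
Net: +2 −3 = −1 stop.

1 stop darker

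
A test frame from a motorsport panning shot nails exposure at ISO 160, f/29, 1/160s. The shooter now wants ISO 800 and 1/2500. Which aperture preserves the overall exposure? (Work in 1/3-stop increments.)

f/16

ISO: 160 → 200 → 250 → 320 → 400 → 500 → 640 → 800 — 2 1/3 stops higher (brighter).
Shutter speed: 1/160 → 1/200 → 1/250 → 1/320 → 1/400 → 1/500 → 1/640 → 1/800 → 1/1000 → 1/1250 → 1/1600 → 1/2000 → 1/2500 — 4 stops shorter (darker).
Net change so far: 1 2/3 stops darker. Offset with the aperture: f/29 → f/25 → f/22 → f/20 → f/18 → f/16.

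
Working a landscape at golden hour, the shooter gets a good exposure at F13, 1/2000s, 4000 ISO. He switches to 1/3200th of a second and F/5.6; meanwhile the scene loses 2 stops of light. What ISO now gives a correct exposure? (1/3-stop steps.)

Scene light: 2 stops darker.
Shutter speed: 1/2000 → 1/2500 → 1/3200 — 2/3 stop shorter (darker).
Aperture: f/13 → f/11 → f/10 → f/9 → f/8 → f/7.1 → f/6.3 → f/5.6 — 2 1/3 stops opened up (brighter).
Net so far: 1/3 stop darker. ISO: 4000 → 5000.

ISO 5000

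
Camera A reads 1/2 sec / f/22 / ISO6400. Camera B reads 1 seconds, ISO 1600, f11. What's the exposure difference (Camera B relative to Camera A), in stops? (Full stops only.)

Aperture: f/22 → f/16 → f/11 — 2 stops larger aperture (brighter).
Shutter speed: 1/2 → 1 — 1 stop slower (brighter).
ISO: 6400 → 3200 → 1600 — 2 stops lower (darker).
Net: +2 +1 −2 = +1 stop.

1 stop brighter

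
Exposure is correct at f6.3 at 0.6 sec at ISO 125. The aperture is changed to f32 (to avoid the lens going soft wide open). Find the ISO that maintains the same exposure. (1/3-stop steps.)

Aperture: f/6.3 → f/7.1 → f/8 → f/9 → f/10 → f/11 → f/13 → f/14 → f/16 → f/18 → f/20 → f/22 → f/25 → f/29 → f/32 — 4 2/3 stops narrower (darker).
Need 4 2/3 stops brighter from the ISO: 125 → 160 → 200 → 250 → 320 → 400 → 500 → 640 → 800 → 1000 → 1250 → 1600 → 2000 → 2500 → 3200.

ISO 3200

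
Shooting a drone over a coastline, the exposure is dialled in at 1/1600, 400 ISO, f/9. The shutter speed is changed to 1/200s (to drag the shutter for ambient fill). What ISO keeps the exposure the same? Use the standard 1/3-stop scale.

ISO 50

Shutter speed: 1/1600 → 1/1250 → 1/1000 → 1/800 → 1/640 → 1/500 → 1/400 → 1/320 → 1/250 → 1/200 — 3 stops longer (brighter).
Need 3 stops darker from the ISO: 400 → 320 → 250 → 200 → 160 → 125 → 100 → 80 → 64 → 50.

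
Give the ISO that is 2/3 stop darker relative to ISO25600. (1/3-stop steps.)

ISO 16000

ISO: 25600 → 20000 → 16000 — 2/3 stop lower (darker).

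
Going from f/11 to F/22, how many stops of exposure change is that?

f/11 → f/16 → f/22 — count the steps: 2 stops.

2 stops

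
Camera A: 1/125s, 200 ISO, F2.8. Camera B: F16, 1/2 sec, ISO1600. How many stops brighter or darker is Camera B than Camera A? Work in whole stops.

4 stops brighter

Aperture: f/2.8 → f/4 → f/5.6 → f/8 → f/11 → f/16 — 5 stops smaller aperture (darker).
Shutter speed: 1/125 → 1/60 → 1/30 → 1/15 → 1/8 → 1/4 → 1/2 — 6 stops slower (brighter).
ISO: 200 → 400 → 800 → 1600 — 3 stops raised (brighter).
Net: −5 +6 +3 = +4 stops.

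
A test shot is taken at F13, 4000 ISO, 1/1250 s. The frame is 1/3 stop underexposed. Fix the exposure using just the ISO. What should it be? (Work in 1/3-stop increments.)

ISO 5000

Underexposed by 1/3 stop → need 1/3 stop brighter.
ISO: 4000 → 5000.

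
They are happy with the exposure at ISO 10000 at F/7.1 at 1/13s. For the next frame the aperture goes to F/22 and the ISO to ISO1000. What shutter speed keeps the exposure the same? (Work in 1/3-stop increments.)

8 s

Aperture: f/7.1 → f/8 → f/9 → f/10 → f/11 → f/13 → f/14 → f/16 → f/18 → f/20 → f/22 — 3 1/3 stops stopped down (darker).
ISO: 10000 → 8000 → 6400 → 5000 → 4000 → 3200 → 2500 → 2000 → 1600 → 1250 → 1000 — 3 1/3 stops lower (darker).
Net change so far: 6 2/3 stops darker. Offset with the shutter speed: 1/13 → 1/10 → 1/8 → 1/6 → 1/5 → 1/4 → 0.3 → 0.4 → 0.5 → 0.6 → 0.8 → 1 → 1.3 → 1.6 → 2 → 2.5 → 3.2 → 4 → 5 → 6 → 8.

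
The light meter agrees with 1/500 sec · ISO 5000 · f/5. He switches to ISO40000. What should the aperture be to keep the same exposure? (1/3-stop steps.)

f/14

ISO: 5000 → 6400 → 8000 → 10000 → 12800 → 16000 → 20000 → 25600 → 32000 → 40000 — 3 stops higher (brighter).
Need 3 stops darker from the aperture: f/5 → f/5.6 → f/6.3 → f/7.1 → f/8 → f/9 → f/10 → f/11 → f/13 → f/14.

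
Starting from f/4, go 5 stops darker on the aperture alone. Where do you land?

f/22

Aperture: f/4 → f/5.6 → f/8 → f/11 → f/16 → f/22 — 5 stops stopped down (darker).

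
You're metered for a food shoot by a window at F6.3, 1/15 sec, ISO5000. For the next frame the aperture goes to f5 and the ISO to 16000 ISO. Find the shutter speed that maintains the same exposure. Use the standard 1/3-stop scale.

Aperture: f/6.3 → f/5.6 → f/5 — 2/3 stop wider (brighter).
ISO: 5000 → 6400 → 8000 → 10000 → 12800 → 16000 — 1 2/3 stops raised (brighter).
Net change so far: 2 1/3 stops brighter. Offset with the shutter speed: 1/15 → 1/20 → 1/25 → 1/30 → 1/40 → 1/50 → 1/60 → 1/80.

1/80s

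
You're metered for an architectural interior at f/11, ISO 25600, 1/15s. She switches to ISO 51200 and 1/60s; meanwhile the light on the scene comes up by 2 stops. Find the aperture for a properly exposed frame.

Scene light: 2 stops brighter.
ISO: 25600 → 51200 — 1 stop higher (brighter).
Shutter speed: 1/15 → 1/30 → 1/60 — 2 stops shorter (darker).
Net so far: 1 stop brighter. Aperture: f/11 → f/16.

f/16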